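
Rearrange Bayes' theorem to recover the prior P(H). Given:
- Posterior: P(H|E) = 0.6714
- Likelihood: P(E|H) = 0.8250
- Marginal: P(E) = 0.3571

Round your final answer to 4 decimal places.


From Bayes' theorem: P(H|E) = P(E|H) × P(H) / P(E)

Rearranging for P(H):
P(H) = P(H|E) × P(E) / P(E|H)
     = 0.6714 × 0.3571 / 0.8250
     = 0.23975694 / 0.8250
     = 0.2906


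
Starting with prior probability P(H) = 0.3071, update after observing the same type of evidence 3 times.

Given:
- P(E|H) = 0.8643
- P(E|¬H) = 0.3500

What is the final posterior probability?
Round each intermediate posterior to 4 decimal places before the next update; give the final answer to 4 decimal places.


Sequential Bayesian updating:

Initial prior: P(H) = 0.3071

Update 1:
  P(E) = 0.8643 × 0.3071 + 0.3500 × 0.6929 = 0.26542653 + 0.24251500 = 0.50794153
  P(H|E) = 0.26542653 / 0.50794153 = 0.5226

Update 2:
  P(E) = 0.8643 × 0.5226 + 0.3500 × 0.4774 = 0.45168318 + 0.16709000 = 0.61877318
  P(H|E) = 0.45168318 / 0.61877318 = 0.7300

Update 3:
  P(E) = 0.8643 × 0.7300 + 0.3500 × 0.2700 = 0.63093900 + 0.09450000 = 0.72543900
  P(H|E) = 0.63093900 / 0.72543900 = 0.8697

Final posterior: 0.8697


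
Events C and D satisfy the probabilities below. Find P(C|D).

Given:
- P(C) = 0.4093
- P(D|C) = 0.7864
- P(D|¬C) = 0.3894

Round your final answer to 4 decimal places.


Bayes' theorem: P(C|D) = P(D|C) × P(C) / P(D)

Step 1: Calculate P(D) using law of total probability
P(D) = P(D|C)P(C) + P(D|¬C)P(¬C)
     = 0.7864 × 0.4093 + 0.3894 × 0.5907
     = 0.32187352 + 0.23001858
     = 0.55189210

Step 2: Apply Bayes' theorem
P(C|D) = P(D|C) × P(C) / P(D)
       = 0.32187352 / 0.55189210
       = 0.5832


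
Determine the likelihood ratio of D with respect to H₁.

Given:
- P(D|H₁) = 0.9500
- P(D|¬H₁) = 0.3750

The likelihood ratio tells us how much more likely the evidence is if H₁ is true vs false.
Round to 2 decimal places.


Likelihood Ratio (LR) = P(D|H₁) / P(D|¬H₁)

LR = 0.9500 / 0.3750
   = 2.53

The evidence is 2.53 times more likely if H₁ is true than if H₁ is false.
LR > 1, so observing D raises the odds in favor of H₁.


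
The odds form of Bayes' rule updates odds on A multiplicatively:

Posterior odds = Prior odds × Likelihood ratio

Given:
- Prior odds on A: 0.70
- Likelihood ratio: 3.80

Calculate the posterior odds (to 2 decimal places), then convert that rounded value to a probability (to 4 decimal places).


Step 1: Calculate posterior odds
Posterior odds = Prior odds × LR
               = 0.70 × 3.80
               = 2.66

Step 2: Convert to probability
P(A|E) = Posterior odds / (1 + Posterior odds)
       = 2.66 / (1 + 2.66)
       = 2.66 / 3.66
       = 0.7268

The evidence increased P(A) from 0.4118 to 0.7268.


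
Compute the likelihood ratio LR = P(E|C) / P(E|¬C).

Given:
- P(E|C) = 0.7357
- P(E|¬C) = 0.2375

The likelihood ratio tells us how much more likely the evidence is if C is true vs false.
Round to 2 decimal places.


Likelihood Ratio (LR) = P(E|C) / P(E|¬C)

LR = 0.7357 / 0.2375
   = 3.10

The evidence is 3.10 times more likely if C is true than if C is false.
Because LR exceeds 1, E is evidence for C.


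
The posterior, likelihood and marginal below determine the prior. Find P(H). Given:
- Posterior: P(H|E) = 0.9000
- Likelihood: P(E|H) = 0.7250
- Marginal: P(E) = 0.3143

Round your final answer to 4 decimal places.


From Bayes' theorem: P(H|E) = P(E|H) × P(H) / P(E)

Rearranging for P(H):
P(H) = P(H|E) × P(E) / P(E|H)
     = 0.9000 × 0.3143 / 0.7250
     = 0.28287000 / 0.7250
     = 0.3902


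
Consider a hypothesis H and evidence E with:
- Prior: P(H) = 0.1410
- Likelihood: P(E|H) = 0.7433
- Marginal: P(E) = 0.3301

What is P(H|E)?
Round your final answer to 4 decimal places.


Using Bayes' theorem:

P(H|E) = P(E|H) × P(H) / P(E)
       = 0.7433 × 0.1410 / 0.3301
       = 0.10480530 / 0.3301
       = 0.3175

The evidence strengthens our belief in H.
Prior: 0.1410 → Posterior: 0.3175


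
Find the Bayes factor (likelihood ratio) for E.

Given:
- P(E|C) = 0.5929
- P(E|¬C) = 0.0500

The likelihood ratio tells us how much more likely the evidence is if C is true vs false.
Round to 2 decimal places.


Likelihood Ratio (LR) = P(E|C) / P(E|¬C)

LR = 0.5929 / 0.0500
   = 11.86

The evidence is 11.86 times more likely if C is true than if C is false.
Because LR exceeds 1, E is evidence for C.


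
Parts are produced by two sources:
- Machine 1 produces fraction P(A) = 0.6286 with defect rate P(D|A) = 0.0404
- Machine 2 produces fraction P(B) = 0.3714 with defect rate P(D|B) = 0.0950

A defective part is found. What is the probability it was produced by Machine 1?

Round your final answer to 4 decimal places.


Let A = from Machine 1, D = defective

Given:
- P(A) = 0.6286, P(B) = 0.3714
- P(D|A) = 0.0404, P(D|B) = 0.0950

Step 1: Find P(D)
P(D) = P(D|A)P(A) + P(D|B)P(B)
     = 0.0404 × 0.6286 + 0.0950 × 0.3714
     = 0.02539544 + 0.03528300
     = 0.06067844

Step 2: Apply Bayes' theorem
P(A|D) = P(D|A)P(A) / P(D)
       = 0.02539544 / 0.06067844
       = 0.4185


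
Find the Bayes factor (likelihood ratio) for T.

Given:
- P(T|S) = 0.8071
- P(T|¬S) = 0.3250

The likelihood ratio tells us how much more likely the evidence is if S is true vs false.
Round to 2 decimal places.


Likelihood Ratio (LR) = P(T|S) / P(T|¬S)

LR = 0.8071 / 0.3250
   = 2.48

The evidence is 2.48 times more likely if S is true than if S is false.
LR > 1, so observing T raises the odds in favor of S.


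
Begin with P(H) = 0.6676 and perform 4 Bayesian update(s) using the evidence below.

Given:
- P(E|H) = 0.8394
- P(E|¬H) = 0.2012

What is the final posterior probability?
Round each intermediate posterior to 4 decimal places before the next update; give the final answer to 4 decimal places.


Sequential Bayesian updating:

Initial prior: P(H) = 0.6676

Update 1:
  P(E) = 0.8394 × 0.6676 + 0.2012 × 0.3324 = 0.56038344 + 0.06687888 = 0.62726232
  P(H|E) = 0.56038344 / 0.62726232 = 0.8934

Update 2:
  P(E) = 0.8394 × 0.8934 + 0.2012 × 0.1066 = 0.74991996 + 0.02144792 = 0.77136788
  P(H|E) = 0.74991996 / 0.77136788 = 0.9722

Update 3:
  P(E) = 0.8394 × 0.9722 + 0.2012 × 0.0278 = 0.81606468 + 0.00559336 = 0.82165804
  P(H|E) = 0.81606468 / 0.82165804 = 0.9932

Update 4:
  P(E) = 0.8394 × 0.9932 + 0.2012 × 0.0068 = 0.83369208 + 0.00136816 = 0.83506024
  P(H|E) = 0.83369208 / 0.83506024 = 0.9984

Final posterior: 0.9984


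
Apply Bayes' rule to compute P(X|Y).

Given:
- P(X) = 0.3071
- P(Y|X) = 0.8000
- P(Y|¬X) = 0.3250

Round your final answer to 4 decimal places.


Bayes' theorem: P(X|Y) = P(Y|X) × P(X) / P(Y)

Step 1: Calculate P(Y) using law of total probability
P(Y) = P(Y|X)P(X) + P(Y|¬X)P(¬X)
     = 0.8000 × 0.3071 + 0.3250 × 0.6929
     = 0.24568000 + 0.22519250
     = 0.47087250

Step 2: Apply Bayes' theorem
P(X|Y) = P(Y|X) × P(X) / P(Y)
       = 0.24568000 / 0.47087250
       = 0.5218


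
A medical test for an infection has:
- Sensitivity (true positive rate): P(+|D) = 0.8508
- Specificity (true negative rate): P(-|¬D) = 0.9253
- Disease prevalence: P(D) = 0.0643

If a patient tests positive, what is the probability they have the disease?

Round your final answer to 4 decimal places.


Let D = has disease, + = positive test

Given:
- P(D) = 0.0643 (prevalence)
- P(+|D) = 0.8508 (sensitivity)
- P(-|¬D) = 0.9253 (specificity)
- P(+|¬D) = 0.0747 (false positive rate = 1 - specificity)

Step 1: Find P(+)
P(+) = P(+|D)P(D) + P(+|¬D)P(¬D)
     = 0.8508 × 0.0643 + 0.0747 × 0.9357
     = 0.05470644 + 0.06989679
     = 0.12460323

Step 2: Apply Bayes' theorem for P(D|+)
P(D|+) = P(+|D)P(D) / P(+)
       = 0.05470644 / 0.12460323
       = 0.4390


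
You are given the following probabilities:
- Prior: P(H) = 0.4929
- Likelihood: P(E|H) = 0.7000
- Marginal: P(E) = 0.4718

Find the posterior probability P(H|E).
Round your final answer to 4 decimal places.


Using Bayes' theorem:

P(H|E) = P(E|H) × P(H) / P(E)
       = 0.7000 × 0.4929 / 0.4718
       = 0.34503000 / 0.4718
       = 0.7313

The evidence strengthens our belief in H.
Prior: 0.4929 → Posterior: 0.7313


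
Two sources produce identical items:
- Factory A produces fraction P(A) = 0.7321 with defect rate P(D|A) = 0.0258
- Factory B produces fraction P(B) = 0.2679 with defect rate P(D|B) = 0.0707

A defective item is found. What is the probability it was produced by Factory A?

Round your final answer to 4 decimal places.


Let A = from Factory A, D = defective

Given:
- P(A) = 0.7321, P(B) = 0.2679
- P(D|A) = 0.0258, P(D|B) = 0.0707

Step 1: Find P(D)
P(D) = P(D|A)P(A) + P(D|B)P(B)
     = 0.0258 × 0.7321 + 0.0707 × 0.2679
     = 0.01888818 + 0.01894053
     = 0.03782871

Step 2: Apply Bayes' theorem
P(A|D) = P(D|A)P(A) / P(D)
       = 0.01888818 / 0.03782871
       = 0.4993


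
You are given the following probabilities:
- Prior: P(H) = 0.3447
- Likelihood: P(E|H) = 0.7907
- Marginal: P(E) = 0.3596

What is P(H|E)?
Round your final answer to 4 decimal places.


Using Bayes' theorem:

P(H|E) = P(E|H) × P(H) / P(E)
       = 0.7907 × 0.3447 / 0.3596
       = 0.27255429 / 0.3596
       = 0.7579

The evidence strengthens our belief in H.
Prior: 0.3447 → Posterior: 0.7579


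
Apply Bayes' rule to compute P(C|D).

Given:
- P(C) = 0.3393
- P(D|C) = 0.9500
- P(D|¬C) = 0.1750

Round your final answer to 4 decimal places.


Bayes' theorem: P(C|D) = P(D|C) × P(C) / P(D)

Step 1: Calculate P(D) using law of total probability
P(D) = P(D|C)P(C) + P(D|¬C)P(¬C)
     = 0.9500 × 0.3393 + 0.1750 × 0.6607
     = 0.32233500 + 0.11562250
     = 0.43795750

Step 2: Apply Bayes' theorem
P(C|D) = P(D|C) × P(C) / P(D)
       = 0.32233500 / 0.43795750
       = 0.7360


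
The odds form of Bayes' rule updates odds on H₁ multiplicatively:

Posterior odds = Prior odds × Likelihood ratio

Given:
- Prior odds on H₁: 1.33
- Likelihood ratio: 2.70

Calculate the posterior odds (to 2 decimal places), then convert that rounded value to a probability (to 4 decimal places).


Step 1: Calculate posterior odds
Posterior odds = Prior odds × LR
               = 1.33 × 2.70
               = 3.59

Step 2: Convert to probability
P(H₁|E) = Posterior odds / (1 + Posterior odds)
       = 3.59 / (1 + 3.59)
       = 3.59 / 4.59
       = 0.7821

The evidence increased P(H₁) from 0.5708 to 0.7821.


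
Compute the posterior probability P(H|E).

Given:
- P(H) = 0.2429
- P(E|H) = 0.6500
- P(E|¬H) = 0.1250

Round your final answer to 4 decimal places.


Bayes' theorem: P(H|E) = P(E|H) × P(H) / P(E)

Step 1: Calculate P(E) using law of total probability
P(E) = P(E|H)P(H) + P(E|¬H)P(¬H)
     = 0.6500 × 0.2429 + 0.1250 × 0.7571
     = 0.15788500 + 0.09463750
     = 0.25252250

Step 2: Apply Bayes' theorem
P(H|E) = P(E|H) × P(H) / P(E)
       = 0.15788500 / 0.25252250
       = 0.6252


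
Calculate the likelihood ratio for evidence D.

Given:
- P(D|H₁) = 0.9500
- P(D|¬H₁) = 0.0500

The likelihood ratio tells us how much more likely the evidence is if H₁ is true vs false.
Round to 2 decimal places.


Likelihood Ratio (LR) = P(D|H₁) / P(D|¬H₁)

LR = 0.9500 / 0.0500
   = 19.00

The evidence is 19.00 times more likely if H₁ is true than if H₁ is false.
Since LR > 1, the evidence supports H₁ over ¬H₁.


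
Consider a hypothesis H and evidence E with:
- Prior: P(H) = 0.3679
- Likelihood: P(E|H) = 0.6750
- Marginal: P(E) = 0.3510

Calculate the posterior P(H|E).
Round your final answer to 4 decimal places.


Using Bayes' theorem:

P(H|E) = P(E|H) × P(H) / P(E)
       = 0.6750 × 0.3679 / 0.3510
       = 0.24833250 / 0.3510
       = 0.7075

The evidence strengthens our belief in H.
Prior: 0.3679 → Posterior: 0.7075


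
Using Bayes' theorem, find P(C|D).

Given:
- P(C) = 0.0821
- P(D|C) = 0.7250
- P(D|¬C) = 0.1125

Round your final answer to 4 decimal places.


Bayes' theorem: P(C|D) = P(D|C) × P(C) / P(D)

Step 1: Calculate P(D) using law of total probability
P(D) = P(D|C)P(C) + P(D|¬C)P(¬C)
     = 0.7250 × 0.0821 + 0.1125 × 0.9179
     = 0.05952250 + 0.10326375
     = 0.16278625

Step 2: Apply Bayes' theorem
P(C|D) = P(D|C) × P(C) / P(D)
       = 0.05952250 / 0.16278625
       = 0.3656


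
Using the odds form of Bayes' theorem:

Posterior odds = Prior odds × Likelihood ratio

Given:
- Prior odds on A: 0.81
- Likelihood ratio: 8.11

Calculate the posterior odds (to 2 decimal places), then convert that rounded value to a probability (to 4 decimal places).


Step 1: Calculate posterior odds
Posterior odds = Prior odds × LR
               = 0.81 × 8.11
               = 6.57

Step 2: Convert to probability
P(A|E) = Posterior odds / (1 + Posterior odds)
       = 6.57 / (1 + 6.57)
       = 6.57 / 7.57
       = 0.8679

The evidence increased P(A) from 0.4475 to 0.8679.


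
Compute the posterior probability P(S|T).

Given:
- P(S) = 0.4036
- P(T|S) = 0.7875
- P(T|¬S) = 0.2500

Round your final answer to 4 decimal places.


Bayes' theorem: P(S|T) = P(T|S) × P(S) / P(T)

Step 1: Calculate P(T) using law of total probability
P(T) = P(T|S)P(S) + P(T|¬S)P(¬S)
     = 0.7875 × 0.4036 + 0.2500 × 0.5964
     = 0.31783500 + 0.14910000
     = 0.46693500

Step 2: Apply Bayes' theorem
P(S|T) = P(T|S) × P(S) / P(T)
       = 0.31783500 / 0.46693500
       = 0.6807


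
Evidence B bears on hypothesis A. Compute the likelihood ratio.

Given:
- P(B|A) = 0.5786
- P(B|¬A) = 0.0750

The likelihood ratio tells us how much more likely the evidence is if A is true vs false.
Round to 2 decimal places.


Likelihood Ratio (LR) = P(B|A) / P(B|¬A)

LR = 0.5786 / 0.0750
   = 7.71

The evidence is 7.71 times more likely if A is true than if A is false.
Since LR > 1, the evidence supports A over ¬A.


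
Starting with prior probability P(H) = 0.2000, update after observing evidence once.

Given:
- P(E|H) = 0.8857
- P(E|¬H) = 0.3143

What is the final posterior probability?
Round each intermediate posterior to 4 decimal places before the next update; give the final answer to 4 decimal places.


Sequential Bayesian updating:

Initial prior: P(H) = 0.2000

Update 1:
  P(E) = 0.8857 × 0.2000 + 0.3143 × 0.8000 = 0.17714000 + 0.25144000 = 0.42858000
  P(H|E) = 0.17714000 / 0.42858000 = 0.4133

Final posterior: 0.4133


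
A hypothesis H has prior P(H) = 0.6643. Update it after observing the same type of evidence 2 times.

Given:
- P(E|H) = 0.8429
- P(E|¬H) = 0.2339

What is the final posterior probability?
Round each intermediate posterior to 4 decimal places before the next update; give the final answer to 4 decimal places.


Sequential Bayesian updating:

Initial prior: P(H) = 0.6643

Update 1:
  P(E) = 0.8429 × 0.6643 + 0.2339 × 0.3357 = 0.55993847 + 0.07852023 = 0.63845870
  P(H|E) = 0.55993847 / 0.63845870 = 0.8770

Update 2:
  P(E) = 0.8429 × 0.8770 + 0.2339 × 0.1230 = 0.73922330 + 0.02876970 = 0.76799300
  P(H|E) = 0.73922330 / 0.76799300 = 0.9625

Final posterior: 0.9625


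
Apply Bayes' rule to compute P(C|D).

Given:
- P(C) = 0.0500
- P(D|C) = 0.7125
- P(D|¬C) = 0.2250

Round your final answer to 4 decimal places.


Bayes' theorem: P(C|D) = P(D|C) × P(C) / P(D)

Step 1: Calculate P(D) using law of total probability
P(D) = P(D|C)P(C) + P(D|¬C)P(¬C)
     = 0.7125 × 0.0500 + 0.2250 × 0.9500
     = 0.03562500 + 0.21375000
     = 0.24937500

Step 2: Apply Bayes' theorem
P(C|D) = P(D|C) × P(C) / P(D)
       = 0.03562500 / 0.24937500
       = 0.1429


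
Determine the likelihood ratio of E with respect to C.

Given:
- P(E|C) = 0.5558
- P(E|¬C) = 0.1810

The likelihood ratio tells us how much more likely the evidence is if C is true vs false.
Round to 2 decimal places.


Likelihood Ratio (LR) = P(E|C) / P(E|¬C)

LR = 0.5558 / 0.1810
   = 3.07

The evidence is 3.07 times more likely if C is true than if C is false.
Because LR exceeds 1, E is evidence for C.


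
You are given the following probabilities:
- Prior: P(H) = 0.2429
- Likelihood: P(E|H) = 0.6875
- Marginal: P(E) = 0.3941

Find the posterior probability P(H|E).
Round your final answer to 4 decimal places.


Using Bayes' theorem:

P(H|E) = P(E|H) × P(H) / P(E)
       = 0.6875 × 0.2429 / 0.3941
       = 0.16699375 / 0.3941
       = 0.4237

The evidence strengthens our belief in H.
Prior: 0.2429 → Posterior: 0.4237


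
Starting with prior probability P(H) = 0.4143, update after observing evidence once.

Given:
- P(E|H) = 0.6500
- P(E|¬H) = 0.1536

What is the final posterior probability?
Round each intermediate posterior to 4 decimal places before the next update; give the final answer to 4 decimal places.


Sequential Bayesian updating:

Initial prior: P(H) = 0.4143

Update 1:
  P(E) = 0.6500 × 0.4143 + 0.1536 × 0.5857 = 0.26929500 + 0.08996352 = 0.35925852
  P(H|E) = 0.26929500 / 0.35925852 = 0.7496

Final posterior: 0.7496


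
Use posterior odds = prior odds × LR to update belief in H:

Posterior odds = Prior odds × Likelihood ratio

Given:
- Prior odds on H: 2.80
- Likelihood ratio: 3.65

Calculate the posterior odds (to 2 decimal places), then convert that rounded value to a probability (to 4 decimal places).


Step 1: Calculate posterior odds
Posterior odds = Prior odds × LR
               = 2.80 × 3.65
               = 10.22

Step 2: Convert to probability
P(H|E) = Posterior odds / (1 + Posterior odds)
       = 10.22 / (1 + 10.22)
       = 10.22 / 11.22
       = 0.9109

The evidence increased P(H) from 0.7368 to 0.9109.


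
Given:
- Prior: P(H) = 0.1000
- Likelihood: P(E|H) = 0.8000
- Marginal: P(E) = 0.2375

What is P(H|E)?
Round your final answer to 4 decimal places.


Using Bayes' theorem:

P(H|E) = P(E|H) × P(H) / P(E)
       = 0.8000 × 0.1000 / 0.2375
       = 0.08000000 / 0.2375
       = 0.3368

The evidence strengthens our belief in H.
Prior: 0.1000 → Posterior: 0.3368


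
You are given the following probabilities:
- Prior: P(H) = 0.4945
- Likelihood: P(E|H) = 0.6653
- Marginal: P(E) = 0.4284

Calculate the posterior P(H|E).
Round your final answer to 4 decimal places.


Using Bayes' theorem:

P(H|E) = P(E|H) × P(H) / P(E)
       = 0.6653 × 0.4945 / 0.4284
       = 0.32899085 / 0.4284
       = 0.7680

The evidence strengthens our belief in H.
Prior: 0.4945 → Posterior: 0.7680


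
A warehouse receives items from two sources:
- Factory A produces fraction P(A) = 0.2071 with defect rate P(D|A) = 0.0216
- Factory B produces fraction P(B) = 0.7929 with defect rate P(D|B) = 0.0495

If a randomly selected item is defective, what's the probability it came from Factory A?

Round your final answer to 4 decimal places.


Let A = from Factory A, D = defective

Given:
- P(A) = 0.2071, P(B) = 0.7929
- P(D|A) = 0.0216, P(D|B) = 0.0495

Step 1: Find P(D)
P(D) = P(D|A)P(A) + P(D|B)P(B)
     = 0.0216 × 0.2071 + 0.0495 × 0.7929
     = 0.00447336 + 0.03924855
     = 0.04372191

Step 2: Apply Bayes' theorem
P(A|D) = P(D|A)P(A) / P(D)
       = 0.00447336 / 0.04372191
       = 0.1023


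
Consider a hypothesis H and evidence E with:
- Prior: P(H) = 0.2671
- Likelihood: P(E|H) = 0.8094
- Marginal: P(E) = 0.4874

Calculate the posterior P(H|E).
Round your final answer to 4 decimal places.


Using Bayes' theorem:

P(H|E) = P(E|H) × P(H) / P(E)
       = 0.8094 × 0.2671 / 0.4874
       = 0.21619074 / 0.4874
       = 0.4436

The evidence strengthens our belief in H.
Prior: 0.2671 → Posterior: 0.4436


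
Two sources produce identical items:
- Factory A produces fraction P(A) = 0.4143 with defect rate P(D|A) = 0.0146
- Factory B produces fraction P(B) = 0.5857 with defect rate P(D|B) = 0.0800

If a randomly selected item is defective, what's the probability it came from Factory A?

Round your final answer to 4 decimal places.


Let A = from Factory A, D = defective

Given:
- P(A) = 0.4143, P(B) = 0.5857
- P(D|A) = 0.0146, P(D|B) = 0.0800

Step 1: Find P(D)
P(D) = P(D|A)P(A) + P(D|B)P(B)
     = 0.0146 × 0.4143 + 0.0800 × 0.5857
     = 0.00604878 + 0.04685600
     = 0.05290478

Step 2: Apply Bayes' theorem
P(A|D) = P(D|A)P(A) / P(D)
       = 0.00604878 / 0.05290478
       = 0.1143


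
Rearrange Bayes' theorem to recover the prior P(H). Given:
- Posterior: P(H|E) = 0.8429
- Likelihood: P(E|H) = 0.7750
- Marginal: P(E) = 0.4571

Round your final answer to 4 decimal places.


From Bayes' theorem: P(H|E) = P(E|H) × P(H) / P(E)

Rearranging for P(H):
P(H) = P(H|E) × P(E) / P(E|H)
     = 0.8429 × 0.4571 / 0.7750
     = 0.38528959 / 0.7750
     = 0.4971


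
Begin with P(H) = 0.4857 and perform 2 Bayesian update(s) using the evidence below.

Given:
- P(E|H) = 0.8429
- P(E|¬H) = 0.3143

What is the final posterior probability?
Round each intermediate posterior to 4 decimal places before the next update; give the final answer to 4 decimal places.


Sequential Bayesian updating:

Initial prior: P(H) = 0.4857

Update 1:
  P(E) = 0.8429 × 0.4857 + 0.3143 × 0.5143 = 0.40939653 + 0.16164449 = 0.57104102
  P(H|E) = 0.40939653 / 0.57104102 = 0.7169

Update 2:
  P(E) = 0.8429 × 0.7169 + 0.3143 × 0.2831 = 0.60427501 + 0.08897833 = 0.69325334
  P(H|E) = 0.60427501 / 0.69325334 = 0.8717

Final posterior: 0.8717


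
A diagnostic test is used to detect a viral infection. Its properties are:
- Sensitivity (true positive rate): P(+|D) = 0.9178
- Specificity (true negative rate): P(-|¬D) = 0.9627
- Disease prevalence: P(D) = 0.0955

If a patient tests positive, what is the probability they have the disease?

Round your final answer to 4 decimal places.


Let D = has disease, + = positive test

Given:
- P(D) = 0.0955 (prevalence)
- P(+|D) = 0.9178 (sensitivity)
- P(-|¬D) = 0.9627 (specificity)
- P(+|¬D) = 0.0373 (false positive rate = 1 - specificity)

Step 1: Find P(+)
P(+) = P(+|D)P(D) + P(+|¬D)P(¬D)
     = 0.9178 × 0.0955 + 0.0373 × 0.9045
     = 0.08764990 + 0.03373785
     = 0.12138775

Step 2: Apply Bayes' theorem for P(D|+)
P(D|+) = P(+|D)P(D) / P(+)
       = 0.08764990 / 0.12138775
       = 0.7221


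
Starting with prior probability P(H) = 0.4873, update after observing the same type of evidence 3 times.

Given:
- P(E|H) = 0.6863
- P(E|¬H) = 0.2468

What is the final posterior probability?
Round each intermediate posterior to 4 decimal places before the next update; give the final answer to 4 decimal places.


Sequential Bayesian updating:

Initial prior: P(H) = 0.4873

Update 1:
  P(E) = 0.6863 × 0.4873 + 0.2468 × 0.5127 = 0.33443399 + 0.12653436 = 0.46096835
  P(H|E) = 0.33443399 / 0.46096835 = 0.7255

Update 2:
  P(E) = 0.6863 × 0.7255 + 0.2468 × 0.2745 = 0.49791065 + 0.06774660 = 0.56565725
  P(H|E) = 0.49791065 / 0.56565725 = 0.8802

Update 3:
  P(E) = 0.6863 × 0.8802 + 0.2468 × 0.1198 = 0.60408126 + 0.02956664 = 0.63364790
  P(H|E) = 0.60408126 / 0.63364790 = 0.9533

Final posterior: 0.9533


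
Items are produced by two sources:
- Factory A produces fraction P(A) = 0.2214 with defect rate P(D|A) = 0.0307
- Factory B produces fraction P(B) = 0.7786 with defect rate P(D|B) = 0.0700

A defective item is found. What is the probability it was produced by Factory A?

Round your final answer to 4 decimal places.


Let A = from Factory A, D = defective

Given:
- P(A) = 0.2214, P(B) = 0.7786
- P(D|A) = 0.0307, P(D|B) = 0.0700

Step 1: Find P(D)
P(D) = P(D|A)P(A) + P(D|B)P(B)
     = 0.0307 × 0.2214 + 0.0700 × 0.7786
     = 0.00679698 + 0.05450200
     = 0.06129898

Step 2: Apply Bayes' theorem
P(A|D) = P(D|A)P(A) / P(D)
       = 0.00679698 / 0.06129898
       = 0.1109


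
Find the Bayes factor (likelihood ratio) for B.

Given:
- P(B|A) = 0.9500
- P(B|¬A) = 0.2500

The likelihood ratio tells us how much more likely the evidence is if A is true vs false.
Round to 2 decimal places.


Likelihood Ratio (LR) = P(B|A) / P(B|¬A)

LR = 0.9500 / 0.2500
   = 3.80

The evidence is 3.80 times more likely if A is true than if A is false.
Since LR > 1, the evidence supports A over ¬A.


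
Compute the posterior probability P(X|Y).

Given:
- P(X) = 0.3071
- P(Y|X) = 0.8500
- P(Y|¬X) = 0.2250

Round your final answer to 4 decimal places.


Bayes' theorem: P(X|Y) = P(Y|X) × P(X) / P(Y)

Step 1: Calculate P(Y) using law of total probability
P(Y) = P(Y|X)P(X) + P(Y|¬X)P(¬X)
     = 0.8500 × 0.3071 + 0.2250 × 0.6929
     = 0.26103500 + 0.15590250
     = 0.41693750

Step 2: Apply Bayes' theorem
P(X|Y) = P(Y|X) × P(X) / P(Y)
       = 0.26103500 / 0.41693750
       = 0.6261


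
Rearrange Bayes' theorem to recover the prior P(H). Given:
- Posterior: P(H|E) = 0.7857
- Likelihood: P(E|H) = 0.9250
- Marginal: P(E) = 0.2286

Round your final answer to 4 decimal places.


From Bayes' theorem: P(H|E) = P(E|H) × P(H) / P(E)

Rearranging for P(H):
P(H) = P(H|E) × P(E) / P(E|H)
     = 0.7857 × 0.2286 / 0.9250
     = 0.17961102 / 0.9250
     = 0.1942


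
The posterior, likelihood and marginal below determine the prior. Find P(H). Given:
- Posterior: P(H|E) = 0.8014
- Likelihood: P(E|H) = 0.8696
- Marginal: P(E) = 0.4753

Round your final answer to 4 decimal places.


From Bayes' theorem: P(H|E) = P(E|H) × P(H) / P(E)

Rearranging for P(H):
P(H) = P(H|E) × P(E) / P(E|H)
     = 0.8014 × 0.4753 / 0.8696
     = 0.38090542 / 0.8696
     = 0.4380


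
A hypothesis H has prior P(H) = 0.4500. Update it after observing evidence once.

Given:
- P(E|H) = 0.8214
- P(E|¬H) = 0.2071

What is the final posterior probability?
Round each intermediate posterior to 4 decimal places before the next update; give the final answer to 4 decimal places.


Sequential Bayesian updating:

Initial prior: P(H) = 0.4500

Update 1:
  P(E) = 0.8214 × 0.4500 + 0.2071 × 0.5500 = 0.36963000 + 0.11390500 = 0.48353500
  P(H|E) = 0.36963000 / 0.48353500 = 0.7644

Final posterior: 0.7644


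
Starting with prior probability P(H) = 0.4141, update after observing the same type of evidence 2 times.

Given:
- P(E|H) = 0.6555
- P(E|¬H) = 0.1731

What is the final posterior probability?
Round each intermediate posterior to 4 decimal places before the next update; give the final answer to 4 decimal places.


Sequential Bayesian updating:

Initial prior: P(H) = 0.4141

Update 1:
  P(E) = 0.6555 × 0.4141 + 0.1731 × 0.5859 = 0.27144255 + 0.10141929 = 0.37286184
  P(H|E) = 0.27144255 / 0.37286184 = 0.7280

Update 2:
  P(E) = 0.6555 × 0.7280 + 0.1731 × 0.2720 = 0.47720400 + 0.04708320 = 0.52428720
  P(H|E) = 0.47720400 / 0.52428720 = 0.9102

Final posterior: 0.9102


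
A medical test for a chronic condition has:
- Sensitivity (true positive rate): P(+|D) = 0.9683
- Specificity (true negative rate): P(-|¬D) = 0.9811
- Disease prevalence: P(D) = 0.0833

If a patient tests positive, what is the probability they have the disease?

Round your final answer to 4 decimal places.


Let D = has disease, + = positive test

Given:
- P(D) = 0.0833 (prevalence)
- P(+|D) = 0.9683 (sensitivity)
- P(-|¬D) = 0.9811 (specificity)
- P(+|¬D) = 0.0189 (false positive rate = 1 - specificity)

Step 1: Find P(+)
P(+) = P(+|D)P(D) + P(+|¬D)P(¬D)
     = 0.9683 × 0.0833 + 0.0189 × 0.9167
     = 0.08065939 + 0.01732563
     = 0.09798502

Step 2: Apply Bayes' theorem for P(D|+)
P(D|+) = P(+|D)P(D) / P(+)
       = 0.08065939 / 0.09798502
       = 0.8232


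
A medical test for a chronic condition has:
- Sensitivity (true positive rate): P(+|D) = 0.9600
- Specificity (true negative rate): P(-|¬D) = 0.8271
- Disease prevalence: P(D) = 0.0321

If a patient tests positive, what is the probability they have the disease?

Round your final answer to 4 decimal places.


Let D = has disease, + = positive test

Given:
- P(D) = 0.0321 (prevalence)
- P(+|D) = 0.9600 (sensitivity)
- P(-|¬D) = 0.8271 (specificity)
- P(+|¬D) = 0.1729 (false positive rate = 1 - specificity)

Step 1: Find P(+)
P(+) = P(+|D)P(D) + P(+|¬D)P(¬D)
     = 0.9600 × 0.0321 + 0.1729 × 0.9679
     = 0.03081600 + 0.16734991
     = 0.19816591

Step 2: Apply Bayes' theorem for P(D|+)
P(D|+) = P(+|D)P(D) / P(+)
       = 0.03081600 / 0.19816591
       = 0.1555


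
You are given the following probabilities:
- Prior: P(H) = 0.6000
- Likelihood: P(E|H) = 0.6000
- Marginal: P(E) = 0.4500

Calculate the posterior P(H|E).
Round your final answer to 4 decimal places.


Using Bayes' theorem:

P(H|E) = P(E|H) × P(H) / P(E)
       = 0.6000 × 0.6000 / 0.4500
       = 0.36000000 / 0.4500
       = 0.8000

The evidence strengthens our belief in H.
Prior: 0.6000 → Posterior: 0.8000


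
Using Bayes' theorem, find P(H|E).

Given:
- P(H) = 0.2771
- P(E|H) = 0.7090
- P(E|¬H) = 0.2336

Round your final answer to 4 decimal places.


Bayes' theorem: P(H|E) = P(E|H) × P(H) / P(E)

Step 1: Calculate P(E) using law of total probability
P(E) = P(E|H)P(H) + P(E|¬H)P(¬H)
     = 0.7090 × 0.2771 + 0.2336 × 0.7229
     = 0.19646390 + 0.16886944
     = 0.36533334

Step 2: Apply Bayes' theorem
P(H|E) = P(E|H) × P(H) / P(E)
       = 0.19646390 / 0.36533334
       = 0.5378


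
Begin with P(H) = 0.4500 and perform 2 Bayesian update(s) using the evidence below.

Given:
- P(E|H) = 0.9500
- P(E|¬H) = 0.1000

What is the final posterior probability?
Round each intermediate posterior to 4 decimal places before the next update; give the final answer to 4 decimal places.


Sequential Bayesian updating:

Initial prior: P(H) = 0.4500

Update 1:
  P(E) = 0.9500 × 0.4500 + 0.1000 × 0.5500 = 0.42750000 + 0.05500000 = 0.48250000
  P(H|E) = 0.42750000 / 0.48250000 = 0.8860

Update 2:
  P(E) = 0.9500 × 0.8860 + 0.1000 × 0.1140 = 0.84170000 + 0.01140000 = 0.85310000
  P(H|E) = 0.84170000 / 0.85310000 = 0.9866

Final posterior: 0.9866


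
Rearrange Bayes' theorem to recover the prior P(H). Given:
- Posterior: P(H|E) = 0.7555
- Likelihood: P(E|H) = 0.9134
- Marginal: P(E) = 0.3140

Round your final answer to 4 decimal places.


From Bayes' theorem: P(H|E) = P(E|H) × P(H) / P(E)

Rearranging for P(H):
P(H) = P(H|E) × P(E) / P(E|H)
     = 0.7555 × 0.3140 / 0.9134
     = 0.23722700 / 0.9134
     = 0.2597


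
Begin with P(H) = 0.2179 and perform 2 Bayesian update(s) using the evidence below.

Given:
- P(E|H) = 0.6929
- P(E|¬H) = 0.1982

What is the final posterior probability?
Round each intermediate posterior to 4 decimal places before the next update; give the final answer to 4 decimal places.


Sequential Bayesian updating:

Initial prior: P(H) = 0.2179

Update 1:
  P(E) = 0.6929 × 0.2179 + 0.1982 × 0.7821 = 0.15098291 + 0.15501222 = 0.30599513
  P(H|E) = 0.15098291 / 0.30599513 = 0.4934

Update 2:
  P(E) = 0.6929 × 0.4934 + 0.1982 × 0.5066 = 0.34187686 + 0.10040812 = 0.44228498
  P(H|E) = 0.34187686 / 0.44228498 = 0.7730

Final posterior: 0.7730


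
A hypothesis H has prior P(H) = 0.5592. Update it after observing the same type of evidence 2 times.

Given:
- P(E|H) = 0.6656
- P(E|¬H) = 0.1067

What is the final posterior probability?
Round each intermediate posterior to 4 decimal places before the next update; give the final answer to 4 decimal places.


Sequential Bayesian updating:

Initial prior: P(H) = 0.5592

Update 1:
  P(E) = 0.6656 × 0.5592 + 0.1067 × 0.4408 = 0.37220352 + 0.04703336 = 0.41923688
  P(H|E) = 0.37220352 / 0.41923688 = 0.8878

Update 2:
  P(E) = 0.6656 × 0.8878 + 0.1067 × 0.1122 = 0.59091968 + 0.01197174 = 0.60289142
  P(H|E) = 0.59091968 / 0.60289142 = 0.9801

Final posterior: 0.9801


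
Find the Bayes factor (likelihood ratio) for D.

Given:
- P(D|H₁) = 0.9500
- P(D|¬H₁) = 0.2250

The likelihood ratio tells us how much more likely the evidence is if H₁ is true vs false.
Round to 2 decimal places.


Likelihood Ratio (LR) = P(D|H₁) / P(D|¬H₁)

LR = 0.9500 / 0.2250
   = 4.22

The evidence is 4.22 times more likely if H₁ is true than if H₁ is false.
Because LR exceeds 1, D is evidence for H₁.


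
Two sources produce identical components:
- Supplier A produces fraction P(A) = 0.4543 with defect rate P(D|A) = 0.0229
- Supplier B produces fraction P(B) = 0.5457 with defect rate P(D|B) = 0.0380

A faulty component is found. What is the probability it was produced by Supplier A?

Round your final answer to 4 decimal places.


Let A = from Supplier A, D = faulty

Given:
- P(A) = 0.4543, P(B) = 0.5457
- P(D|A) = 0.0229, P(D|B) = 0.0380

Step 1: Find P(D)
P(D) = P(D|A)P(A) + P(D|B)P(B)
     = 0.0229 × 0.4543 + 0.0380 × 0.5457
     = 0.01040347 + 0.02073660
     = 0.03114007

Step 2: Apply Bayes' theorem
P(A|D) = P(D|A)P(A) / P(D)
       = 0.01040347 / 0.03114007
       = 0.3341


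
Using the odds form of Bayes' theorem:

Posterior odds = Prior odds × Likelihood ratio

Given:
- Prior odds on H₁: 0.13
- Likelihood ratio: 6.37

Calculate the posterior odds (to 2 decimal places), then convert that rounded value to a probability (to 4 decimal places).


Step 1: Calculate posterior odds
Posterior odds = Prior odds × LR
               = 0.13 × 6.37
               = 0.83

Step 2: Convert to probability
P(H₁|E) = Posterior odds / (1 + Posterior odds)
       = 0.83 / (1 + 0.83)
       = 0.83 / 1.83
       = 0.4536

The evidence increased P(H₁) from 0.1150 to 0.4536.


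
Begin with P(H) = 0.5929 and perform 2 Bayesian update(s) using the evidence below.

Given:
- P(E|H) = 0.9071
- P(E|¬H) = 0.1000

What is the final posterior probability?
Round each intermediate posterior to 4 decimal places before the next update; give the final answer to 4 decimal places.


Sequential Bayesian updating:

Initial prior: P(H) = 0.5929

Update 1:
  P(E) = 0.9071 × 0.5929 + 0.1000 × 0.4071 = 0.53781959 + 0.04071000 = 0.57852959
  P(H|E) = 0.53781959 / 0.57852959 = 0.9296

Update 2:
  P(E) = 0.9071 × 0.9296 + 0.1000 × 0.0704 = 0.84324016 + 0.00704000 = 0.85028016
  P(H|E) = 0.84324016 / 0.85028016 = 0.9917

Final posterior: 0.9917


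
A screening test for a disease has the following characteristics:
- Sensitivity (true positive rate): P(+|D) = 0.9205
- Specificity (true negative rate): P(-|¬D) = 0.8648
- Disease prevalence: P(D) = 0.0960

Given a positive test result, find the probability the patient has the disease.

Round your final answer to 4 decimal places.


Let D = has disease, + = positive test

Given:
- P(D) = 0.0960 (prevalence)
- P(+|D) = 0.9205 (sensitivity)
- P(-|¬D) = 0.8648 (specificity)
- P(+|¬D) = 0.1352 (false positive rate = 1 - specificity)

Step 1: Find P(+)
P(+) = P(+|D)P(D) + P(+|¬D)P(¬D)
     = 0.9205 × 0.0960 + 0.1352 × 0.9040
     = 0.08836800 + 0.12222080
     = 0.21058880

Step 2: Apply Bayes' theorem for P(D|+)
P(D|+) = P(+|D)P(D) / P(+)
       = 0.08836800 / 0.21058880
       = 0.4196


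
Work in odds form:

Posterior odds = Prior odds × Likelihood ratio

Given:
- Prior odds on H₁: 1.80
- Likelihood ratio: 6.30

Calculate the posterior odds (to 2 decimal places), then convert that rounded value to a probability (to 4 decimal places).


Step 1: Calculate posterior odds
Posterior odds = Prior odds × LR
               = 1.80 × 6.30
               = 11.34

Step 2: Convert to probability
P(H₁|E) = Posterior odds / (1 + Posterior odds)
       = 11.34 / (1 + 11.34)
       = 11.34 / 12.34
       = 0.9190

The evidence increased P(H₁) from 0.6429 to 0.9190.


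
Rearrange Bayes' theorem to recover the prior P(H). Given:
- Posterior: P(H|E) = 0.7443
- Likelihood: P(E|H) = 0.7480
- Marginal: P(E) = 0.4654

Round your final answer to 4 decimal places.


From Bayes' theorem: P(H|E) = P(E|H) × P(H) / P(E)

Rearranging for P(H):
P(H) = P(H|E) × P(E) / P(E|H)
     = 0.7443 × 0.4654 / 0.7480
     = 0.34639722 / 0.7480
     = 0.4631


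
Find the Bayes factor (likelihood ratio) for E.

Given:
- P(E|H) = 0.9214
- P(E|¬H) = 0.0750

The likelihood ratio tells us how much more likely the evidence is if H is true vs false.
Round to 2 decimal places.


Likelihood Ratio (LR) = P(E|H) / P(E|¬H)

LR = 0.9214 / 0.0750
   = 12.29

The evidence is 12.29 times more likely if H is true than if H is false.
LR > 1, so observing E raises the odds in favor of H.


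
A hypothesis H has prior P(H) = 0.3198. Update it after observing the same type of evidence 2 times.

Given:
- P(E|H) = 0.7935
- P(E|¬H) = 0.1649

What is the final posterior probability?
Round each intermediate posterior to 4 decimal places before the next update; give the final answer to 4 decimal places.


Sequential Bayesian updating:

Initial prior: P(H) = 0.3198

Update 1:
  P(E) = 0.7935 × 0.3198 + 0.1649 × 0.6802 = 0.25376130 + 0.11216498 = 0.36592628
  P(H|E) = 0.25376130 / 0.36592628 = 0.6935

Update 2:
  P(E) = 0.7935 × 0.6935 + 0.1649 × 0.3065 = 0.55029225 + 0.05054185 = 0.60083410
  P(H|E) = 0.55029225 / 0.60083410 = 0.9159

Final posterior: 0.9159


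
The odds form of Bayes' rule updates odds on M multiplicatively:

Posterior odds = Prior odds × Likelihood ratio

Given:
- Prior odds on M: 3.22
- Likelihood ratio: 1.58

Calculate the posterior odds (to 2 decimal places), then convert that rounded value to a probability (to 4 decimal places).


Step 1: Calculate posterior odds
Posterior odds = Prior odds × LR
               = 3.22 × 1.58
               = 5.09

Step 2: Convert to probability
P(M|E) = Posterior odds / (1 + Posterior odds)
       = 5.09 / (1 + 5.09)
       = 5.09 / 6.09
       = 0.8358

The evidence increased P(M) from 0.7630 to 0.8358.


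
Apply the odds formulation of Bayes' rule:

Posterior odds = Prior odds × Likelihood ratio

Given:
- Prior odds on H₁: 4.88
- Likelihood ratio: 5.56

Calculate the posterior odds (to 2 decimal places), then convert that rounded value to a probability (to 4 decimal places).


Step 1: Calculate posterior odds
Posterior odds = Prior odds × LR
               = 4.88 × 5.56
               = 27.13

Step 2: Convert to probability
P(H₁|E) = Posterior odds / (1 + Posterior odds)
       = 27.13 / (1 + 27.13)
       = 27.13 / 28.13
       = 0.9645

The evidence increased P(H₁) from 0.8299 to 0.9645.


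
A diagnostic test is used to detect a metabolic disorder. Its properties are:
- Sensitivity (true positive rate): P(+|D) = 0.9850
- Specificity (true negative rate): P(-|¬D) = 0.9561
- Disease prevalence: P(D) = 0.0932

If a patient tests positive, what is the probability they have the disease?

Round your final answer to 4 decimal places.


Let D = has disease, + = positive test

Given:
- P(D) = 0.0932 (prevalence)
- P(+|D) = 0.9850 (sensitivity)
- P(-|¬D) = 0.9561 (specificity)
- P(+|¬D) = 0.0439 (false positive rate = 1 - specificity)

Step 1: Find P(+)
P(+) = P(+|D)P(D) + P(+|¬D)P(¬D)
     = 0.9850 × 0.0932 + 0.0439 × 0.9068
     = 0.09180200 + 0.03980852
     = 0.13161052

Step 2: Apply Bayes' theorem for P(D|+)
P(D|+) = P(+|D)P(D) / P(+)
       = 0.09180200 / 0.13161052
       = 0.6975


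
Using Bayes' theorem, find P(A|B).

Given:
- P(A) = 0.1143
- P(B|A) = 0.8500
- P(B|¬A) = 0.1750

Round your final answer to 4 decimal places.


Bayes' theorem: P(A|B) = P(B|A) × P(A) / P(B)

Step 1: Calculate P(B) using law of total probability
P(B) = P(B|A)P(A) + P(B|¬A)P(¬A)
     = 0.8500 × 0.1143 + 0.1750 × 0.8857
     = 0.09715500 + 0.15499750
     = 0.25215250

Step 2: Apply Bayes' theorem
P(A|B) = P(B|A) × P(A) / P(B)
       = 0.09715500 / 0.25215250
       = 0.3853


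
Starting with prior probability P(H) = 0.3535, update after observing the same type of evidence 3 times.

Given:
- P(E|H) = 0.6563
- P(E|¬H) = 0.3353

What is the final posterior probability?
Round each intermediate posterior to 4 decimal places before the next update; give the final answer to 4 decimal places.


Sequential Bayesian updating:

Initial prior: P(H) = 0.3535

Update 1:
  P(E) = 0.6563 × 0.3535 + 0.3353 × 0.6465 = 0.23200205 + 0.21677145 = 0.44877350
  P(H|E) = 0.23200205 / 0.44877350 = 0.5170

Update 2:
  P(E) = 0.6563 × 0.5170 + 0.3353 × 0.4830 = 0.33930710 + 0.16194990 = 0.50125700
  P(H|E) = 0.33930710 / 0.50125700 = 0.6769

Update 3:
  P(E) = 0.6563 × 0.6769 + 0.3353 × 0.3231 = 0.44424947 + 0.10833543 = 0.55258490
  P(H|E) = 0.44424947 / 0.55258490 = 0.8039

Final posterior: 0.8039


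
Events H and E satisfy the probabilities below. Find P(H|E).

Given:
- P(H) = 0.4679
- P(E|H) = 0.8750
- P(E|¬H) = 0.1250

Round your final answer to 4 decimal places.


Bayes' theorem: P(H|E) = P(E|H) × P(H) / P(E)

Step 1: Calculate P(E) using law of total probability
P(E) = P(E|H)P(H) + P(E|¬H)P(¬H)
     = 0.8750 × 0.4679 + 0.1250 × 0.5321
     = 0.40941250 + 0.06651250
     = 0.47592500

Step 2: Apply Bayes' theorem
P(H|E) = P(E|H) × P(H) / P(E)
       = 0.40941250 / 0.47592500
       = 0.8602
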